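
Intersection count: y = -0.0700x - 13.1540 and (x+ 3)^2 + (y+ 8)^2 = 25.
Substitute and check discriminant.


Substitute y = -0.0700x - 13.1540: (x+ 3)^2 + (-0.0700x- 13.1540+ 8)^2 = 25
Expand to Ax^2 + Bx + C = 0, where b-k = -5.154
A = 1+m^2 = 1.0049
B = 2(m(b-k) - h) = 2(-0.0700*(-5.154) + 3) = 6.72156
C = h^2 + (b-k)^2 - r^2 = 9 + 26.563716 - 25 = 10.563716
disc = B^2-4AC = 45.1794 - 42.4619 = 2.7175
disc > 0

2 intersection points


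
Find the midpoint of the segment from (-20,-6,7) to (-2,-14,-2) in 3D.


Mx = (-20- 2)/2 = -11.0000
My = (-6- 14)/2 = -10.0000
Mz = (7- 2)/2 = 2.5000

M = (-11.0000, -10.0000, 2.5000)


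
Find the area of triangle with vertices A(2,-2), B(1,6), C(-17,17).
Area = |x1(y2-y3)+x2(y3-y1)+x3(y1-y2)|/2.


2*(6-17) = -22
1*(17+ 2) = 19
-17*(-2-6) = 136
sum = 133
Area = |133|/2 = 66.5000

66.5000 sq units


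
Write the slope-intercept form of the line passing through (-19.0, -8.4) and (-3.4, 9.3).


m = (17.7)/(15.6) = 1.1346
b = y1 - m*x1 = -8.4 - (17.7*(-19.0))/(15.6) = -8.4 + 21.5577 = 13.1577

y = 1.1346x + 13.1577


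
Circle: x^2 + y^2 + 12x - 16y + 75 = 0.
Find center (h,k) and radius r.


h = -D/2 = -12/2 = -6
k = -E/2 = 16/2 = 8
r^2 = h^2 + k^2 - F = 36 + 64 - 75 = 25
r = 5

Center (-6, 8), radius = 5


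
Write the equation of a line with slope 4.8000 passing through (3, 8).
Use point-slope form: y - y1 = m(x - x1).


y - 8 = 4.8000(x - 3)
y = 4.8000x + 8 - 4.8000*3
y = 4.8000x - 6.4000

y = 4.8000x - 6.4000


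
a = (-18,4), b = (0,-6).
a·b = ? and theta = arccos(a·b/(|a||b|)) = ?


a·b = -18*0 + 4*(-6) = 0 - 24 = -24
|a| = sqrt(324+16) = 18.4391
|b| = sqrt(0+36) = 6.0000
cos(theta) = -24/(sqrt(340)*sqrt(36)) = -24/sqrt(12240) = -0.216930
theta = arccos(-24/sqrt(12240)) = 102.5288 degrees

a·b = -24, theta = 102.5288 deg


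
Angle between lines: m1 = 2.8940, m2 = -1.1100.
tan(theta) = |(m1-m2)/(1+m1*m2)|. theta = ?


m1-m2 = 4.004
1+m1*m2 = -2.21234
tan(theta) = |4.004/(-2.21234)| = 1.809848
theta = arctan(|4.004/(-2.21234)|) = 61.0779 degrees (acute angle)

61.0779 degrees


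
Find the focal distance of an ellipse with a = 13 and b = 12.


c^2 = 13^2 - 12^2 = 169 - 144 = 25
c = sqrt(25) = 5.0000

c = 5.0000


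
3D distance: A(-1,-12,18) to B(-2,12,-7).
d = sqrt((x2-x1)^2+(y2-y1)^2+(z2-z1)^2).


dx=-1, dy=24, dz=-25
d = sqrt(1+576+625) = sqrt(1202) = 34.6699

34.6699


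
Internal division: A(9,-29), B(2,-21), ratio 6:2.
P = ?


Px = (6*2 + 2*9)/8 = 30/8 = 3.7500
Py = (6*(-21) + 2*(-29))/8 = -184/8 = -23.0000

P = (3.7500, -23.0000)


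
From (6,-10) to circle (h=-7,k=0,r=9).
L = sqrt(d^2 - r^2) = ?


d = sqrt((6+ 7)^2 + (-10-0)^2) = sqrt(169+100) = 16.4012
L = sqrt(269.0000 - 81) = sqrt(188.0000) = 13.7113

13.7113


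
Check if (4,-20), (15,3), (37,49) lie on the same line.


4*(3-49) + 15*(49+ 20) + 37*(-20-3)
= -184 + 1035 - 851 = 0

Yes, collinear (determinant = 0)


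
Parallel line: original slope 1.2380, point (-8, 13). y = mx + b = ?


Parallel lines have equal slopes.
m2 = 1.2380
b2 = 13 - 1.2380*(-8) = 22.9040

y = 1.2380x + 22.9040


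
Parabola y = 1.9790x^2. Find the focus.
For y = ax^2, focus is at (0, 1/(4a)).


a = 1.9790
4a = 7.9160
focus = (0, 1/7.9160) = (0, 0.1263)

Focus = (0, 0.1263)


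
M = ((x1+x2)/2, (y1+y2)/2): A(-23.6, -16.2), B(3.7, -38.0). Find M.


Mx = (-23.6 + 3.7)/2 = -19.9/2 = -9.9500
My = (-16.2 - 38.0)/2 = -54.2/2 = -27.1000

(-9.9500, -27.1000)


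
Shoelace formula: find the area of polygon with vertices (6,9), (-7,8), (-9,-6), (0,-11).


sum(xi*y_{i+1}) = 6*8 - 7*(-6) - 9*(-11) + 0*9 = 189
sum(yi*x_{i+1}) = 9*(-7) + 8*(-9) - 6*0 - 11*6 = -201
Area = |189 + 201|/2 = 390/2 = 195.0000

195.0000 sq units


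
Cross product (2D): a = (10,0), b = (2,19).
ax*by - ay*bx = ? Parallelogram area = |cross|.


cross = 10*19 - 0*2 = 190 - 0 = 190
Parallelogram area = |190| = 190

cross = 190, parallelogram area = 190


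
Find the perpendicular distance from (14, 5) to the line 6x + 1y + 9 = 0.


|6*14 + 1*5 + 9| = |98| = 98
sqrt(36 + 1) = sqrt(37) = 6.0828
d = 98/sqrt(37) = 16.1111

16.1111


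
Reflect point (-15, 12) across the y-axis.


Reflection rule for y-axis: (-x, y)
(-15, 12) -> (15, 12)

(15, 12)


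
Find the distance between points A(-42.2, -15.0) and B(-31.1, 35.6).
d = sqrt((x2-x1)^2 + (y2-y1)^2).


dx = -31.1 + 42.2 = 11.1
dy = 35.6 + 15.0 = 50.6
d = sqrt(123.21 + 2560.36) = sqrt(2683.57) = 51.8032

51.8032


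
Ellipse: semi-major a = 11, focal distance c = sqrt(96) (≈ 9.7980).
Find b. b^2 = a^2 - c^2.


b^2 = 11^2 - (sqrt(96))^2 = 121 - 96 = 25
b = sqrt(25) = 5

b = 5


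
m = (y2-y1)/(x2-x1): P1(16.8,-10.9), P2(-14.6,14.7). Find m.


dy = 14.7 + 10.9 = 25.6
dx = -14.6 - 16.8 = -31.4
m = 25.6/(-31.4) = -0.8153

m = -0.8153


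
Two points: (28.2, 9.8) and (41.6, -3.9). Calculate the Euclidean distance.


dx = 41.6 - 28.2 = 13.4
dy = -3.9 - 9.8 = -13.7
d = sqrt(179.56 + 187.69) = sqrt(367.25) = 19.1638

19.1638


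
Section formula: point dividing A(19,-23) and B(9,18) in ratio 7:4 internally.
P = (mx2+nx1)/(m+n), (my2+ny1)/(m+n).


Px = (7*9 + 4*19)/11 = 139/11 = 12.6364
Py = (7*18 + 4*(-23))/11 = 34/11 = 3.0909

P = (12.6364, 3.0909)


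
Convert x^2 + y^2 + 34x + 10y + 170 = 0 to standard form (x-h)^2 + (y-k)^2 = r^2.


h = -D/2 = -34/2 = -17
k = -E/2 = -10/2 = -5
r^2 = h^2 + k^2 - F = 289 + 25 - 170 = 144
r = 12

Center (-17, -5), radius = 12


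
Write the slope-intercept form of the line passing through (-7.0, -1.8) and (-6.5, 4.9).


m = (6.7)/(0.5) = 13.4000
b = y1 - m*x1 = -1.8 - (6.7*(-7.0))/(0.5) = -1.8 + 93.8000 = 92.0000

y = 13.4000x + 92.0000


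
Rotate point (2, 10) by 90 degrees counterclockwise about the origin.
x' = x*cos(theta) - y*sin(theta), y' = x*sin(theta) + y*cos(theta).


cos(90) = 0, sin(90) = 1
x' = 2*0 - 10*1 = -10
y' = 2*1 + 10*0 = 2

(-10, 2)


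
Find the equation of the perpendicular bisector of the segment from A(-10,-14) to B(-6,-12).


Midpoint = (-8, -13)
Slope of AB = dy/dx = 2/4 = 0.5000
Perp slope = -dx/dy = -4/2 = -2.0000
b = My - (perp slope)*Mx = -13 + (4*(-8))/2 = -13 - 16.0000 = -29.0000

y = -2.0000x - 29.0000


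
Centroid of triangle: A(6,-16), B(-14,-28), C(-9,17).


Gx = (6- 14- 9)/3 = -17/3 = -5.6667
Gy = (-16- 28+17)/3 = -27/3 = -9.0000

G = (-5.6667, -9.0000)


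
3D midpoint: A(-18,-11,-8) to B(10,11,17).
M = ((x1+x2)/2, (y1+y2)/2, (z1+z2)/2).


Mx = (-18+10)/2 = -4.0000
My = (-11+11)/2 = 0
Mz = (-8+17)/2 = 4.5000

M = (-4.0000, 0, 4.5000)


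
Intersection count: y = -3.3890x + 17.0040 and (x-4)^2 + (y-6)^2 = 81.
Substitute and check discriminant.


Substitute y = -3.3890x + 17.0040: (x-4)^2 + (-3.3890x+17.0040-6)^2 = 81
Expand to Ax^2 + Bx + C = 0, where b-k = 11.004
A = 1+m^2 = 12.485321
B = 2(m(b-k) - h) = 2(-3.3890*11.004 - 4) = -82.585112
C = h^2 + (b-k)^2 - r^2 = 16 + 121.088016 - 81 = 56.088016
disc = B^2-4AC = 6820.3007 - 2801.1075 = 4019.1932
disc > 0

2 intersection points


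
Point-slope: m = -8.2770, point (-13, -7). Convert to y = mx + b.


y + 7 = -8.2770(x + 13)
y = -8.2770x - 7 + 8.2770*(-13)
y = -8.2770x - 114.6010

y = -8.2770x - 114.6010


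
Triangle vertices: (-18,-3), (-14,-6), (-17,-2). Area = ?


-18*(-6+ 2) = 72
-14*(-2+ 3) = -14
-17*(-3+ 6) = -51
sum = 7
Area = |7|/2 = 3.5000

3.5000 sq units


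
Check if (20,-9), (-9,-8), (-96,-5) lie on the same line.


20*(-8+ 5) - 9*(-5+ 9) - 96*(-9+ 8)
= -60 - 36 + 96 = 0

Yes, collinear (determinant = 0)


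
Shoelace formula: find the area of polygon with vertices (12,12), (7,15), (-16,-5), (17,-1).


sum(xi*y_{i+1}) = 12*15 + 7*(-5) - 16*(-1) + 17*12 = 365
sum(yi*x_{i+1}) = 12*7 + 15*(-16) - 5*17 - 1*12 = -253
Area = |365 + 253|/2 = 618/2 = 309.0000

309.0000 sq units


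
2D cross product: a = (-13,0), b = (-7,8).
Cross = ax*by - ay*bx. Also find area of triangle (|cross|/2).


cross = -13*8 - 0*(-7) = -104 - 0 = -104
Triangle area = |-104|/2 = 104/2 = 52.0000

cross = -104, triangle area = 52.0000


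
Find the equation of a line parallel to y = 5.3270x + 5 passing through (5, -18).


Parallel lines have equal slopes.
m2 = 5.3270
b2 = -18 - 5.3270*5 = -44.6350

y = 5.3270x - 44.6350


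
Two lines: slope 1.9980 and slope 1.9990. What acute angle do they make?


m1-m2 = -0.001
1+m1*m2 = 4.994002
tan(theta) = |-0.001/4.994002| = 0.000200
theta = arctan(|-0.001/4.994002|) = 0.0115 degrees (acute angle)

0.0115 degrees


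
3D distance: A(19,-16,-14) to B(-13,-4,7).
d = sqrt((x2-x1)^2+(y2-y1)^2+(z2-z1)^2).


dx=-32, dy=12, dz=21
d = sqrt(1024+144+441) = sqrt(1609) = 40.1123

40.1123


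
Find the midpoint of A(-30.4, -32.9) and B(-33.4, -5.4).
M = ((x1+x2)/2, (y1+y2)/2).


Mx = (-30.4 - 33.4)/2 = -63.8/2 = -31.9000
My = (-32.9 - 5.4)/2 = -38.3/2 = -19.1500

(-31.9000, -19.1500)


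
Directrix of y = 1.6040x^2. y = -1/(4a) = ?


a = 1.6040
1/(4a) = 0.1559
directrix: y = -0.1559 = -0.1559

y = -0.1559


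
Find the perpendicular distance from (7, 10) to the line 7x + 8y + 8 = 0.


|7*7 + 8*10 + 8| = |137| = 137
sqrt(49 + 64) = sqrt(113) = 10.6301
d = 137/sqrt(113) = 12.8879

12.8879


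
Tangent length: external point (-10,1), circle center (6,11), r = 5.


d = sqrt((-10-6)^2 + (1-11)^2) = sqrt(256+100) = 18.8680
L = sqrt(356.0000 - 25) = sqrt(331.0000) = 18.1934

18.1934


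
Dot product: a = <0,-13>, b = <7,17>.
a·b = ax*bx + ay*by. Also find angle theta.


a·b = 0*7 - 13*17 = 0 - 221 = -221
|a| = sqrt(0+169) = 13.0000
|b| = sqrt(49+289) = 18.3848
cos(theta) = -221/(sqrt(169)*sqrt(338)) = -221/sqrt(57122) = -0.924678
theta = arccos(-221/sqrt(57122)) = 157.6199 degrees

a·b = -221, theta = 157.6199 deg


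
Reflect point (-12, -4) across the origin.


Reflection rule for origin: (-x, -y)
(-12, -4) -> (12, 4)

(12, 4)


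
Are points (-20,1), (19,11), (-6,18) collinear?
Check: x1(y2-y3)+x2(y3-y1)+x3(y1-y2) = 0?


-20*(11-18) + 19*(18-1) - 6*(1-11)
= 140 + 323 + 60 = 523

No, not collinear (determinant = 523)


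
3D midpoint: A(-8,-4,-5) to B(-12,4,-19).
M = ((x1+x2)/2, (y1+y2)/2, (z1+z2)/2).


Mx = (-8- 12)/2 = -10.0000
My = (-4+4)/2 = 0
Mz = (-5- 19)/2 = -12.0000

M = (-10.0000, 0, -12.0000)


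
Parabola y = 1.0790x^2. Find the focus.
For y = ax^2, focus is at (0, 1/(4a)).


a = 1.0790
4a = 4.3160
focus = (0, 1/4.3160) = (0, 0.2317)

Focus = (0, 0.2317)


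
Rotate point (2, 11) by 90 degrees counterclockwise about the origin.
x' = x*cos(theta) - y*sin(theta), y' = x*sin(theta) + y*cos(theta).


cos(90) = 0, sin(90) = 1
x' = 2*0 - 11*1 = -11
y' = 2*1 + 11*0 = 2

(-11, 2)


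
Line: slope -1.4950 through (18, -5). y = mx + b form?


y + 5 = -1.4950(x - 18)
y = -1.4950x - 5 + 1.4950*18
y = -1.4950x + 21.9100

y = -1.4950x + 21.9100


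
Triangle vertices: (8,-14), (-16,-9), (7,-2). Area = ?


8*(-9+ 2) = -56
-16*(-2+ 14) = -192
7*(-14+ 9) = -35
sum = -283
Area = |-283|/2 = 141.5000

141.5000 sq units


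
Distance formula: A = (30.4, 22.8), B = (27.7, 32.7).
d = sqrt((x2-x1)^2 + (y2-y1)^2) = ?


dx = 27.7 - 30.4 = -2.7
dy = 32.7 - 22.8 = 9.9
d = sqrt(7.29 + 98.01) = sqrt(105.3) = 10.2616

10.2616


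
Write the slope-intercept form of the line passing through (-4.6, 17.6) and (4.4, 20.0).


m = (2.4)/(9.0) = 0.2667
b = y1 - m*x1 = 17.6 - (2.4*(-4.6))/(9.0) = 17.6 + 1.2267 = 18.8267

y = 0.2667x + 18.8267


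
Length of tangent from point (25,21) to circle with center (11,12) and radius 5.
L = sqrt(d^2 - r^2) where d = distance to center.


d = sqrt((25-11)^2 + (21-12)^2) = sqrt(196+81) = 16.6433
L = sqrt(277.0000 - 25) = sqrt(252.0000) = 15.8745

15.8745


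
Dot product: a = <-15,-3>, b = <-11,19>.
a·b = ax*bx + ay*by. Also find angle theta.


a·b = -15*(-11) - 3*19 = 165 - 57 = 108
|a| = sqrt(225+9) = 15.2971
|b| = sqrt(121+361) = 21.9545
cos(theta) = 108/(sqrt(234)*sqrt(482)) = 108/sqrt(112788) = 0.321582
theta = arccos(108/sqrt(112788)) = 71.2413 degrees

a·b = 108, theta = 71.2413 deg


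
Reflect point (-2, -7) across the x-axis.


Reflection rule for x-axis: (x, -y)
(-2, -7) -> (-2, 7)

(-2, 7)


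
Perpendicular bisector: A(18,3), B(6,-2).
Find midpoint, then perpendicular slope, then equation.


Midpoint = (12, 0.5)
Slope of AB = dy/dx = -5/(-12) = 0.4167
Perp slope = -dx/dy = -12/5 = -2.4000
b = My - (perp slope)*Mx = 0.5 + (-12*12)/(-5) = 0.5 + 28.8000 = 29.3000

y = -2.4000x + 29.3000


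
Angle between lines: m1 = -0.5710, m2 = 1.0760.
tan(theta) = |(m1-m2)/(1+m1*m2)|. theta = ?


m1-m2 = -1.647
1+m1*m2 = 0.385604
tan(theta) = |-1.647/0.385604| = 4.271221
theta = arctan(|-1.647/0.385604|) = 76.8230 degrees (acute angle)

76.8230 degrees


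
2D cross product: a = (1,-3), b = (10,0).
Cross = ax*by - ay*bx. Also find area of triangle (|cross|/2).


cross = 1*0 + 3*10 = 0 + 30 = 30
Triangle area = |30|/2 = 30/2 = 15.0000

cross = 30, triangle area = 15.0000


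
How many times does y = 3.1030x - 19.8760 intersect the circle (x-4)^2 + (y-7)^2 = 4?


Substitute y = 3.1030x - 19.8760: (x-4)^2 + (3.1030x- 19.8760-7)^2 = 4
Expand to Ax^2 + Bx + C = 0, where b-k = -26.876
A = 1+m^2 = 10.628609
B = 2(m(b-k) - h) = 2(3.1030*(-26.876) - 4) = -174.792456
C = h^2 + (b-k)^2 - r^2 = 16 + 722.319376 - 4 = 734.319376
disc = B^2-4AC = 30552.4027 - 31219.1741 = -666.7714
disc < 0

0 intersection points


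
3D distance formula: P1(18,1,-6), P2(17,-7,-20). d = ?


dx=-1, dy=-8, dz=-14
d = sqrt(1+64+196) = sqrt(261) = 16.1555

16.1555


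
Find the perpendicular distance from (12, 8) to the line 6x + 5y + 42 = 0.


|6*12 + 5*8 + 42| = |154| = 154
sqrt(36 + 25) = sqrt(61) = 7.8102
d = 154/sqrt(61) = 19.7177

19.7177


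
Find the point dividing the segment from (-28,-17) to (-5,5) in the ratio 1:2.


Px = (1*(-5) + 2*(-28))/3 = -61/3 = -20.3333
Py = (1*5 + 2*(-17))/3 = -29/3 = -9.6667

P = (-20.3333, -9.6667)


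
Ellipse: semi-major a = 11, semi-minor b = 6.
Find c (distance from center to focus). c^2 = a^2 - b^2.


c^2 = 11^2 - 6^2 = 121 - 36 = 85
c = sqrt(85) = 9.2195

c = 9.2195


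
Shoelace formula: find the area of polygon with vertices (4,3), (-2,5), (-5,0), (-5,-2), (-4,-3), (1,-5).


sum(xi*y_{i+1}) = 4*5 - 2*0 - 5*(-2) - 5*(-3) - 4*(-5) + 1*3 = 68
sum(yi*x_{i+1}) = 3*(-2) + 5*(-5) + 0*(-5) - 2*(-4) - 3*1 - 5*4 = -46
Area = |68 + 46|/2 = 114/2 = 57.0000

57.0000 sq units


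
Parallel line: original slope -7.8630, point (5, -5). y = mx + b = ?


Parallel lines have equal slopes.
m2 = -7.8630
b2 = -5 + 7.8630*5 = 34.3150

y = -7.8630x + 34.3150


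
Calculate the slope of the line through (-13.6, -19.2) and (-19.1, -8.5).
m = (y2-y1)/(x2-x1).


dy = -8.5 + 19.2 = 10.7
dx = -19.1 + 13.6 = -5.5
m = 10.7/(-5.5) = -1.9455

m = -1.9455


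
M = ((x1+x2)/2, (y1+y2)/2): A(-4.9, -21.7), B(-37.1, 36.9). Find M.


Mx = (-4.9 - 37.1)/2 = -42.0/2 = -21.0000
My = (-21.7 + 36.9)/2 = 15.2/2 = 7.6000

(-21.0000, 7.6000)


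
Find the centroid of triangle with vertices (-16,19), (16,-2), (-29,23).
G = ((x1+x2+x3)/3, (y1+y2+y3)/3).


Gx = (-16+16- 29)/3 = -29/3 = -9.6667
Gy = (19- 2+23)/3 = 40/3 = 13.3333

G = (-9.6667, 13.3333)


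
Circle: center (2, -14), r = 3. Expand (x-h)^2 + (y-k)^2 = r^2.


(x-2)^2 + (y+ 14)^2 = 3^2
D = -2h = -4, E = -2k = 28
F = h^2+k^2-r^2 = 4+196-9 = 191

x^2 + y^2 - 4x + 28y + 191 = 0


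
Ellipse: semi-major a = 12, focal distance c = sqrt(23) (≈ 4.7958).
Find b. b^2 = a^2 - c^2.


b^2 = 12^2 - (sqrt(23))^2 = 144 - 23 = 121
b = sqrt(121) = 11

b = 11


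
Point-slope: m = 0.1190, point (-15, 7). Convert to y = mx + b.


y - 7 = 0.1190(x + 15)
y = 0.1190x + 7 - 0.1190*(-15)
y = 0.1190x + 8.7850

y = 0.1190x + 8.7850


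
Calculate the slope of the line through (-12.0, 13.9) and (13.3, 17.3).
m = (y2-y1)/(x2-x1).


dy = 17.3 - 13.9 = 3.4
dx = 13.3 + 12.0 = 25.3
m = 3.4/25.3 = 0.1344

m = 0.1344


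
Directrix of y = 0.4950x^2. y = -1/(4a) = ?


a = 0.4950
1/(4a) = 0.5051
directrix: y = -0.5051 = -0.5051

y = -0.5051


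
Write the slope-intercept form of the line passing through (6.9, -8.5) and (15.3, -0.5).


m = (8.0)/(8.4) = 0.9524
b = y1 - m*x1 = -8.5 - (8.0*6.9)/(8.4) = -8.5 - 6.5714 = -15.0714

y = 0.9524x - 15.0714


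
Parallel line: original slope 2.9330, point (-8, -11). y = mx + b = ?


Parallel lines have equal slopes.
m2 = 2.9330
b2 = -11 - 2.9330*(-8) = 12.4640

y = 2.9330x + 12.4640


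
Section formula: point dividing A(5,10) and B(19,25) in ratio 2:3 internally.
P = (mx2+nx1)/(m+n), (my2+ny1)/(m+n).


Px = (2*19 + 3*5)/5 = 53/5 = 10.6000
Py = (2*25 + 3*10)/5 = 80/5 = 16.0000

P = (10.6000, 16.0000)


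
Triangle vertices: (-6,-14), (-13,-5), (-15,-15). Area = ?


-6*(-5+ 15) = -60
-13*(-15+ 14) = 13
-15*(-14+ 5) = 135
sum = 88
Area = |88|/2 = 44.0000

44.0000 sq units


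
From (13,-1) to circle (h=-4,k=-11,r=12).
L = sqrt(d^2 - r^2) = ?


d = sqrt((13+ 4)^2 + (-1+ 11)^2) = sqrt(289+100) = 19.7231
L = sqrt(389.0000 - 144) = sqrt(245.0000) = 15.6525

15.6525


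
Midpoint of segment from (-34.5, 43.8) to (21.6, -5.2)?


Mx = (-34.5 + 21.6)/2 = -12.9/2 = -6.4500
My = (43.8 - 5.2)/2 = 38.6/2 = 19.3000

(-6.4500, 19.3000)


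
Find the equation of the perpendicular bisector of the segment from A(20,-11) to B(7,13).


Midpoint = (13.5, 1)
Slope of AB = dy/dx = 24/(-13) = -1.8462
Perp slope = -dx/dy = 13/24 = 0.5417
b = My - (perp slope)*Mx = 1 + (-13*13.5)/24 = 1 - 7.3125 = -6.3125

y = 0.5417x - 6.3125


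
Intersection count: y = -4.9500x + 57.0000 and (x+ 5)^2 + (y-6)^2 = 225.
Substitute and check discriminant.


Substitute y = -4.9500x + 57.0000: (x+ 5)^2 + (-4.9500x+57.0000-6)^2 = 225
Expand to Ax^2 + Bx + C = 0, where b-k = 51
A = 1+m^2 = 25.5025
B = 2(m(b-k) - h) = 2(-4.9500*51 + 5) = -494.9
C = h^2 + (b-k)^2 - r^2 = 25 + 2601 - 225 = 2401
disc = B^2-4AC = 244926.0100 - 244926.0100 = 0
disc = 0

1 intersection point (tangent)


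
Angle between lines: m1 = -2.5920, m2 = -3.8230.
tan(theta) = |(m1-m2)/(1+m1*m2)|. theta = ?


m1-m2 = 1.231
1+m1*m2 = 10.909216
tan(theta) = |1.231/10.909216| = 0.112840
theta = arctan(|1.231/10.909216|) = 6.4380 degrees (acute angle)

6.4380 degrees


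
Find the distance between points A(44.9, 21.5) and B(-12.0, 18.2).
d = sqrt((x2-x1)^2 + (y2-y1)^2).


dx = -12.0 - 44.9 = -56.9
dy = 18.2 - 21.5 = -3.3
d = sqrt(3237.61 + 10.89) = sqrt(3248.5) = 56.9956

56.9956


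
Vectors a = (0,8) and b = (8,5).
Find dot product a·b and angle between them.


a·b = 0*8 + 8*5 = 0 + 40 = 40
|a| = sqrt(0+64) = 8.0000
|b| = sqrt(64+25) = 9.4340
cos(theta) = 40/(sqrt(64)*sqrt(89)) = 40/sqrt(5696) = 0.529999
theta = arccos(40/sqrt(5696)) = 57.9946 degrees

a·b = 40, theta = 57.9946 deg


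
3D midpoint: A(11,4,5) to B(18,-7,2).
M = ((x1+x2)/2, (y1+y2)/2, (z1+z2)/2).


Mx = (11+18)/2 = 14.5000
My = (4- 7)/2 = -1.5000
Mz = (5+2)/2 = 3.5000

M = (14.5000, -1.5000, 3.5000)


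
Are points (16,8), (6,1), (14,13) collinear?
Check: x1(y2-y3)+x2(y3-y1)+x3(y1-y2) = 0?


16*(1-13) + 6*(13-8) + 14*(8-1)
= -192 + 30 + 98 = -64

No, not collinear (determinant = -64)


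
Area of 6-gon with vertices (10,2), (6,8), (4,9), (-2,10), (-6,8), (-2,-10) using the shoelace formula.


sum(xi*y_{i+1}) = 10*8 + 6*9 + 4*10 - 2*8 - 6*(-10) - 2*2 = 214
sum(yi*x_{i+1}) = 2*6 + 8*4 + 9*(-2) + 10*(-6) + 8*(-2) - 10*10 = -150
Area = |214 + 150|/2 = 364/2 = 182.0000

182.0000 sq units


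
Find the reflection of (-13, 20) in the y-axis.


Reflection rule for y-axis: (-x, y)
(-13, 20) -> (13, 20)

(13, 20)


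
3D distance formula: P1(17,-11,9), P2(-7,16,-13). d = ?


dx=-24, dy=27, dz=-22
d = sqrt(576+729+484) = sqrt(1789) = 42.2966

42.2966


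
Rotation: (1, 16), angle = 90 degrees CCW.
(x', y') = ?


cos(90) = 0, sin(90) = 1
x' = 1*0 - 16*1 = -16
y' = 1*1 + 16*0 = 1

(-16, 1)


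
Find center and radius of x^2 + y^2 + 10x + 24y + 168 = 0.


h = -D/2 = -10/2 = -5
k = -E/2 = -24/2 = -12
r^2 = h^2 + k^2 - F = 25 + 144 - 168 = 1
r = 1

Center (-5, -12), radius = 1


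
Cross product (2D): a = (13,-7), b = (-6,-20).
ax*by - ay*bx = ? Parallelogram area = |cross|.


cross = 13*(-20) + 7*(-6) = -260 - 42 = -302
Parallelogram area = |-302| = 302

cross = -302, parallelogram area = 302


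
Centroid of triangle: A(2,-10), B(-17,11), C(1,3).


Gx = (2- 17+1)/3 = -14/3 = -4.6667
Gy = (-10+11+3)/3 = 4/3 = 1.3333

G = (-4.6667, 1.3333)


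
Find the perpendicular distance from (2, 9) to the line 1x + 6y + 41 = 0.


|1*2 + 6*9 + 41| = |97| = 97
sqrt(1 + 36) = sqrt(37) = 6.0828
d = 97/sqrt(37) = 15.9467

15.9467


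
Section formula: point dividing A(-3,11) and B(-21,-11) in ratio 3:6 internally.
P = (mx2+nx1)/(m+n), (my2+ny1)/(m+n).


Px = (3*(-21) + 6*(-3))/9 = -81/9 = -9.0000
Py = (3*(-11) + 6*11)/9 = 33/9 = 3.6667

P = (-9.0000, 3.6667)


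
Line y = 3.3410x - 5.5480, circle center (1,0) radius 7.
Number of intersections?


Substitute y = 3.3410x - 5.5480: (x-1)^2 + (3.3410x- 5.5480-0)^2 = 49
Expand to Ax^2 + Bx + C = 0, where b-k = -5.548
A = 1+m^2 = 12.162281
B = 2(m(b-k) - h) = 2(3.3410*(-5.548) - 1) = -39.071736
C = h^2 + (b-k)^2 - r^2 = 1 + 30.780304 - 49 = -17.219696
disc = B^2-4AC = 1526.6006 + 837.7231 = 2364.3237
disc > 0

2 intersection points


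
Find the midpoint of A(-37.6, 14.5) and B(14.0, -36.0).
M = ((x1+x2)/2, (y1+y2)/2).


Mx = (-37.6 + 14.0)/2 = -23.6/2 = -11.8000
My = (14.5 - 36.0)/2 = -21.5/2 = -10.7500

(-11.8000, -10.7500)


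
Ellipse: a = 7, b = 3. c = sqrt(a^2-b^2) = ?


c^2 = 7^2 - 3^2 = 49 - 9 = 40
c = sqrt(40) = 6.3246

c = 6.3246


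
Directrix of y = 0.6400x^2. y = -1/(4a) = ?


a = 0.6400
1/(4a) = 0.3906
directrix: y = -0.3906 = -0.3906

y = -0.3906


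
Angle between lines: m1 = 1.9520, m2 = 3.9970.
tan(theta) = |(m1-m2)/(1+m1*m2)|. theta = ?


m1-m2 = -2.045
1+m1*m2 = 8.802144
tan(theta) = |-2.045/8.802144| = 0.232330
theta = arctan(|-2.045/8.802144|) = 13.0795 degrees (acute angle)

13.0795 degrees


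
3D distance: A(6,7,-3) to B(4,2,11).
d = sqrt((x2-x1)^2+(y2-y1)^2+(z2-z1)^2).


dx=-2, dy=-5, dz=14
d = sqrt(4+25+196) = sqrt(225) = 15.0000

15.0000


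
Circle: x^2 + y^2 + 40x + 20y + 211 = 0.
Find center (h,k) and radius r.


h = -D/2 = -40/2 = -20
k = -E/2 = -20/2 = -10
r^2 = h^2 + k^2 - F = 400 + 100 - 211 = 289
r = 17

Center (-20, -10), radius = 17


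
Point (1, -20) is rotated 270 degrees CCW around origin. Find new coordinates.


cos(270) = 0, sin(270) = -1
x' = 1*0 + 20*(-1) = -20
y' = 1*(-1) - 20*0 = -1

(-20, -1)


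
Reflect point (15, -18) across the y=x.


Reflection rule for y=x: (y, x)
(15, -18) -> (-18, 15)

(-18, 15)


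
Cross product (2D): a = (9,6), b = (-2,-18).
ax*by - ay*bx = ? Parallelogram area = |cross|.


cross = 9*(-18) - 6*(-2) = -162 + 12 = -150
Parallelogram area = |-150| = 150

cross = -150, parallelogram area = 150


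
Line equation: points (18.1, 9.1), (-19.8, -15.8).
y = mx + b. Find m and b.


m = (-24.9)/(-37.9) = 0.6570
b = y1 - m*x1 = 9.1 - (-24.9*18.1)/(-37.9) = 9.1 - 11.8916 = -2.7916

y = 0.6570x - 2.7916


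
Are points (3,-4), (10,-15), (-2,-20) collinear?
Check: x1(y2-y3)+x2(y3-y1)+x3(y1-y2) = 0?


3*(-15+ 20) + 10*(-20+ 4) - 2*(-4+ 15)
= 15 - 160 - 22 = -167

No, not collinear (determinant = -167)


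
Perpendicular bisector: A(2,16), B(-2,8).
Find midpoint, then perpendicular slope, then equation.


Midpoint = (0, 12)
Slope of AB = dy/dx = -8/(-4) = 2.0000
Perp slope = -dx/dy = -4/8 = -0.5000
b = My - (perp slope)*Mx = 12 + (-4*0)/(-8) = 12 + 0 = 12.0000

y = -0.5000x + 12.0000


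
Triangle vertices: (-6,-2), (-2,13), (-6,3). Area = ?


-6*(13-3) = -60
-2*(3+ 2) = -10
-6*(-2-13) = 90
sum = 20
Area = |20|/2 = 10.0000

10.0000 sq units


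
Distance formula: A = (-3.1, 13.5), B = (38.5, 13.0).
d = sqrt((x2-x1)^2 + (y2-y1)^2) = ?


dx = 38.5 + 3.1 = 41.6
dy = 13.0 - 13.5 = -0.5
d = sqrt(1730.56 + 0.25) = sqrt(1730.81) = 41.6030

41.6030


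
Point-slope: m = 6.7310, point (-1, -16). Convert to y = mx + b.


y + 16 = 6.7310(x + 1)
y = 6.7310x - 16 - 6.7310*(-1)
y = 6.7310x - 9.2690

y = 6.7310x - 9.2690


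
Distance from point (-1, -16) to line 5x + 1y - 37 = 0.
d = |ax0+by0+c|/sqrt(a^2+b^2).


|5*(-1) + 1*(-16) - 37| = |-58| = 58
sqrt(25 + 1) = sqrt(26) = 5.0990
d = 58/sqrt(26) = 11.3747

11.3747


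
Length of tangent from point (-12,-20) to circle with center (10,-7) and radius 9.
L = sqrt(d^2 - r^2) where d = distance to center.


d = sqrt((-12-10)^2 + (-20+ 7)^2) = sqrt(484+169) = 25.5539
L = sqrt(653.0000 - 81) = sqrt(572.0000) = 23.9165

23.9165


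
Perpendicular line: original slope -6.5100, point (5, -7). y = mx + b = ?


Perpendicular slope = -1/m1 = -1/(-6.5100) = 0.1536
b2 = y0 - m2*x0 = -7 + 5/(-6.5100) = -7 - 0.7680 = -7.7680

y = 0.1536x - 7.7680


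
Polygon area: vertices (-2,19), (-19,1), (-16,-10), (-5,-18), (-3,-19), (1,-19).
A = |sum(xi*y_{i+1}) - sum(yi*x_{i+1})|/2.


sum(xi*y_{i+1}) = -2*1 - 19*(-10) - 16*(-18) - 5*(-19) - 3*(-19) + 1*19 = 647
sum(yi*x_{i+1}) = 19*(-19) + 1*(-16) - 10*(-5) - 18*(-3) - 19*1 - 19*(-2) = -254
Area = |647 + 254|/2 = 901/2 = 450.5000

450.5000 sq units


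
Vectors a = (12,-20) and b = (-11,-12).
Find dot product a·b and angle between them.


a·b = 12*(-11) - 20*(-12) = -132 + 240 = 108
|a| = sqrt(144+400) = 23.3238
|b| = sqrt(121+144) = 16.2788
cos(theta) = 108/(sqrt(544)*sqrt(265)) = 108/sqrt(144160) = 0.284447
theta = arccos(108/sqrt(144160)) = 73.4742 degrees

a·b = 108, theta = 73.4742 deg


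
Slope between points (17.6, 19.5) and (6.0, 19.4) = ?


dy = 19.4 - 19.5 = -0.1
dx = 6.0 - 17.6 = -11.6
m = -0.1/(-11.6) = 0.0086

m = 0.0086


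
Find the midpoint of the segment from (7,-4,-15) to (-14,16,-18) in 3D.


Mx = (7- 14)/2 = -3.5000
My = (-4+16)/2 = 6.0000
Mz = (-15- 18)/2 = -16.5000

M = (-3.5000, 6.0000, -16.5000)


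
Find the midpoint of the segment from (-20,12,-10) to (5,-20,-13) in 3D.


Mx = (-20+5)/2 = -7.5000
My = (12- 20)/2 = -4.0000
Mz = (-10- 13)/2 = -11.5000

M = (-7.5000, -4.0000, -11.5000)


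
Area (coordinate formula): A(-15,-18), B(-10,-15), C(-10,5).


-15*(-15-5) = 300
-10*(5+ 18) = -230
-10*(-18+ 15) = 30
sum = 100
Area = |100|/2 = 50.0000

50.0000 sq units


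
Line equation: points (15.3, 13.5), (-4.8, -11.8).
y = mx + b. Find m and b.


m = (-25.3)/(-20.1) = 1.2587
b = y1 - m*x1 = 13.5 - (-25.3*15.3)/(-20.1) = 13.5 - 19.2582 = -5.7582

y = 1.2587x - 5.7582


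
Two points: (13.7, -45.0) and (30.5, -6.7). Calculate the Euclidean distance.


dx = 30.5 - 13.7 = 16.8
dy = -6.7 + 45.0 = 38.3
d = sqrt(282.24 + 1466.89) = sqrt(1749.13) = 41.8226

41.8226


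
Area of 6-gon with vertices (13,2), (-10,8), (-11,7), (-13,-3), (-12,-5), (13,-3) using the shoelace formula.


sum(xi*y_{i+1}) = 13*8 - 10*7 - 11*(-3) - 13*(-5) - 12*(-3) + 13*2 = 194
sum(yi*x_{i+1}) = 2*(-10) + 8*(-11) + 7*(-13) - 3*(-12) - 5*13 - 3*13 = -267
Area = |194 + 267|/2 = 461/2 = 230.5000

230.5000 sq units


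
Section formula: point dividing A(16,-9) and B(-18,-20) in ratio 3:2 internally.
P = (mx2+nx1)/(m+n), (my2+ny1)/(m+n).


Px = (3*(-18) + 2*16)/5 = -22/5 = -4.4000
Py = (3*(-20) + 2*(-9))/5 = -78/5 = -15.6000

P = (-4.4000, -15.6000)


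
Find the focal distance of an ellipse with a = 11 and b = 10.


c^2 = 11^2 - 10^2 = 121 - 100 = 21
c = sqrt(21) = 4.5826

c = 4.5826


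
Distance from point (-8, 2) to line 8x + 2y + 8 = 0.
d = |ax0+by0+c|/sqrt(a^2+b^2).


|8*(-8) + 2*2 + 8| = |-52| = 52
sqrt(64 + 4) = sqrt(68) = 8.2462
d = 52/sqrt(68) = 6.3059

6.3059


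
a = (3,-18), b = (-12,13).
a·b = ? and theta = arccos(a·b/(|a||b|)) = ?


a·b = 3*(-12) - 18*13 = -36 - 234 = -270
|a| = sqrt(9+324) = 18.2483
|b| = sqrt(144+169) = 17.6918
cos(theta) = -270/(sqrt(333)*sqrt(313)) = -270/sqrt(104229) = -0.836314
theta = arccos(-270/sqrt(104229)) = 146.7529 degrees

a·b = -270, theta = 146.7529 deg


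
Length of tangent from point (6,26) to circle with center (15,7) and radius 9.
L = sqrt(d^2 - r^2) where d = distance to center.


d = sqrt((6-15)^2 + (26-7)^2) = sqrt(81+361) = 21.0238
L = sqrt(442.0000 - 81) = sqrt(361.0000) = 19.0000

19.0000


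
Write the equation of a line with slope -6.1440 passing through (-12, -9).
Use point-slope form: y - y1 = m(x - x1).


y + 9 = -6.1440(x + 12)
y = -6.1440x - 9 + 6.1440*(-12)
y = -6.1440x - 82.7280

y = -6.1440x - 82.7280


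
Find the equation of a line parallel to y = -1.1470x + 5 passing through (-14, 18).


Parallel lines have equal slopes.
m2 = -1.1470
b2 = 18 + 1.1470*(-14) = 1.9420

y = -1.1470x + 1.9420


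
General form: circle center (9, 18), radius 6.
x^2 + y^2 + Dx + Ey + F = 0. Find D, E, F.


(x-9)^2 + (y-18)^2 = 6^2
D = -2h = -18, E = -2k = -36
F = h^2+k^2-r^2 = 81+324-36 = 369

D = -18, E = -36, F = 369


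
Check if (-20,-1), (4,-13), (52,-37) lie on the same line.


-20*(-13+ 37) + 4*(-37+ 1) + 52*(-1+ 13)
= -480 - 144 + 624 = 0

Yes, collinear (determinant = 0)


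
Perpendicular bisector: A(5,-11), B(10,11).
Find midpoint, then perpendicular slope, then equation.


Midpoint = (7.5, 0)
Slope of AB = dy/dx = 22/5 = 4.4000
Perp slope = -dx/dy = -5/22 = -0.2273
b = My - (perp slope)*Mx = 0 + (5*7.5)/22 = 0 + 1.7045 = 1.7045

y = -0.2273x + 1.7045


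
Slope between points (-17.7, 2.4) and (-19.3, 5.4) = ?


dy = 5.4 - 2.4 = 3
dx = -19.3 + 17.7 = -1.6
m = 3/(-1.6) = -1.8750

m = -1.8750


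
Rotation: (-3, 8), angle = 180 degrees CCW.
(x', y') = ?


cos(180) = -1, sin(180) = 0
x' = -3*(-1) - 8*0 = 3
y' = -3*0 + 8*(-1) = -8

(3, -8)


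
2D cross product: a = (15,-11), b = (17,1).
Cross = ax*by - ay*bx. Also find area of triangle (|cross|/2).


cross = 15*1 + 11*17 = 15 + 187 = 202
Triangle area = |202|/2 = 202/2 = 101.0000

cross = 202, triangle area = 101.0000


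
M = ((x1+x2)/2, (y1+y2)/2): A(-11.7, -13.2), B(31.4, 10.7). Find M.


Mx = (-11.7 + 31.4)/2 = 19.7/2 = 9.8500
My = (-13.2 + 10.7)/2 = -2.5/2 = -1.2500

(9.8500, -1.2500)


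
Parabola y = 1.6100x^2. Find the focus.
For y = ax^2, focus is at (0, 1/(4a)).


a = 1.6100
4a = 6.4400
focus = (0, 1/6.4400) = (0, 0.1553)

Focus = (0, 0.1553)


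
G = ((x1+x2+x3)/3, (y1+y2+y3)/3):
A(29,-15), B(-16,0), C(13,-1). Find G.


Gx = (29- 16+13)/3 = 26/3 = 8.6667
Gy = (-15+0- 1)/3 = -16/3 = -5.3333

G = (8.6667, -5.3333)


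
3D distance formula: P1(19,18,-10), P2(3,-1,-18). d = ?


dx=-16, dy=-19, dz=-8
d = sqrt(256+361+64) = sqrt(681) = 26.0960

26.0960


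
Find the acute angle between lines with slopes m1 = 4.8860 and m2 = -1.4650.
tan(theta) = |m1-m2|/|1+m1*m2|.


m1-m2 = 6.351
1+m1*m2 = -6.15799
tan(theta) = |6.351/(-6.15799)| = 1.031343
theta = arctan(|6.351/(-6.15799)|) = 45.8840 degrees (acute angle)

45.8840 degrees


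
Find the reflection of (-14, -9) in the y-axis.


Reflection rule for y-axis: (-x, y)
(-14, -9) -> (14, -9)

(14, -9)


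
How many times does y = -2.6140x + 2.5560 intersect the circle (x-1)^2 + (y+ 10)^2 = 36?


Substitute y = -2.6140x + 2.5560: (x-1)^2 + (-2.6140x+2.5560+ 10)^2 = 36
Expand to Ax^2 + Bx + C = 0, where b-k = 12.556
A = 1+m^2 = 7.832996
B = 2(m(b-k) - h) = 2(-2.6140*12.556 - 1) = -67.642768
C = h^2 + (b-k)^2 - r^2 = 1 + 157.653136 - 36 = 122.653136
disc = B^2-4AC = 4575.5441 - 3842.9661 = 732.5780
disc > 0

2 intersection points


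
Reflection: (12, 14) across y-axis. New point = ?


Reflection rule for y-axis: (-x, y)
(12, 14) -> (-12, 14)

(-12, 14)


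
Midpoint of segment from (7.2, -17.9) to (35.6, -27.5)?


Mx = (7.2 + 35.6)/2 = 42.8/2 = 21.4000
My = (-17.9 - 27.5)/2 = -45.4/2 = -22.7000

(21.4000, -22.7000)


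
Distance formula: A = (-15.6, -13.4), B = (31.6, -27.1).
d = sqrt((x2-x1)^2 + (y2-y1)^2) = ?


dx = 31.6 + 15.6 = 47.2
dy = -27.1 + 13.4 = -13.7
d = sqrt(2227.84 + 187.69) = sqrt(2415.53) = 49.1480

49.1480


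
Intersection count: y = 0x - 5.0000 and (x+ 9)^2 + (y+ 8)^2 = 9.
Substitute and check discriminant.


Substitute y = 0x - 5.0000: (x+ 9)^2 + (0x- 5.0000+ 8)^2 = 9
Expand to Ax^2 + Bx + C = 0, where b-k = 3
A = 1+m^2 = 1
B = 2(m(b-k) - h) = 2(0*3 + 9) = 18
C = h^2 + (b-k)^2 - r^2 = 81 + 9 - 9 = 81
disc = B^2-4AC = 324.0000 - 324.0000 = 0
disc = 0

1 intersection point (tangent)


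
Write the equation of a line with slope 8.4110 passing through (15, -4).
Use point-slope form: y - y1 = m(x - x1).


y + 4 = 8.4110(x - 15)
y = 8.4110x - 4 - 8.4110*15
y = 8.4110x - 130.1650

y = 8.4110x - 130.1650


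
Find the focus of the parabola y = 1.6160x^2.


a = 1.6160
4a = 6.4640
focus = (0, 1/6.4640) = (0, 0.1547)

Focus = (0, 0.1547)


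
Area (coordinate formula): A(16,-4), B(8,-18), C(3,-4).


16*(-18+ 4) = -224
8*(-4+ 4) = 0
3*(-4+ 18) = 42
sum = -182
Area = |-182|/2 = 91.0000

91.0000 sq units


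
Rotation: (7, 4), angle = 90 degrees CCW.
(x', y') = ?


cos(90) = 0, sin(90) = 1
x' = 7*0 - 4*1 = -4
y' = 7*1 + 4*0 = 7

(-4, 7)


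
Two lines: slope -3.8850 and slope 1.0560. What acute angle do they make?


m1-m2 = -4.941
1+m1*m2 = -3.10256
tan(theta) = |-4.941/(-3.10256)| = 1.592556
theta = arctan(|-4.941/(-3.10256)|) = 57.8744 degrees (acute angle)

57.8744 degrees


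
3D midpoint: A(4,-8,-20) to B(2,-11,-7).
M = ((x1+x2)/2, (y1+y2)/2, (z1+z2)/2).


Mx = (4+2)/2 = 3.0000
My = (-8- 11)/2 = -9.5000
Mz = (-20- 7)/2 = -13.5000

M = (3.0000, -9.5000, -13.5000)


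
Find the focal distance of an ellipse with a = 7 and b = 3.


c^2 = 7^2 - 3^2 = 49 - 9 = 40
c = sqrt(40) = 6.3246

c = 6.3246


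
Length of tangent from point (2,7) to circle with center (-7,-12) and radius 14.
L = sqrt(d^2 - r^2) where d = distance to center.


d = sqrt((2+ 7)^2 + (7+ 12)^2) = sqrt(81+361) = 21.0238
L = sqrt(442.0000 - 196) = sqrt(246.0000) = 15.6844

15.6844


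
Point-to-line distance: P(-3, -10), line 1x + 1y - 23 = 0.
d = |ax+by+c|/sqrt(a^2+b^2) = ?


|1*(-3) + 1*(-10) - 23| = |-36| = 36
sqrt(1 + 1) = sqrt(2) = 1.4142
d = 36/sqrt(2) = 25.4558

25.4558


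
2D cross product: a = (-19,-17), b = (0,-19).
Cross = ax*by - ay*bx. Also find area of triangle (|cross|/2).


cross = -19*(-19) + 17*0 = 361 - 0 = 361
Triangle area = |361|/2 = 361/2 = 180.5000

cross = 361, triangle area = 180.5000


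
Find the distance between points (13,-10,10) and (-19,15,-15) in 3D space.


dx=-32, dy=25, dz=-25
d = sqrt(1024+625+625) = sqrt(2274) = 47.6865

47.6865


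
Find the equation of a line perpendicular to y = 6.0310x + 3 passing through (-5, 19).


Perpendicular slope = -1/m1 = -1/6.0310 = -0.1658
b2 = y0 - m2*x0 = 19 - 5/6.0310 = 19 - 0.8290 = 18.1710

y = -0.1658x + 18.1710


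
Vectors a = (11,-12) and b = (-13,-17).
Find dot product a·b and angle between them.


a·b = 11*(-13) - 12*(-17) = -143 + 204 = 61
|a| = sqrt(121+144) = 16.2788
|b| = sqrt(169+289) = 21.4009
cos(theta) = 61/(sqrt(265)*sqrt(458)) = 61/sqrt(121370) = 0.175095
theta = arccos(61/sqrt(121370)) = 79.9158 degrees

a·b = 61, theta = 79.9158 deg


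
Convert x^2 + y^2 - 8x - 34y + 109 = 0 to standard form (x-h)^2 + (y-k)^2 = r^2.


h = -D/2 = 8/2 = 4
k = -E/2 = 34/2 = 17
r^2 = h^2 + k^2 - F = 16 + 289 - 109 = 196
r = 14

Center (4, 17), radius = 14


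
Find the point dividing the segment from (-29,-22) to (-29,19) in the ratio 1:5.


Px = (1*(-29) + 5*(-29))/6 = -174/6 = -29.0000
Py = (1*19 + 5*(-22))/6 = -91/6 = -15.1667

P = (-29.0000, -15.1667)


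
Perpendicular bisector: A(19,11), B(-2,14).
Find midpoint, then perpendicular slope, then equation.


Midpoint = (8.5, 12.5)
Slope of AB = dy/dx = 3/(-21) = -0.1429
Perp slope = -dx/dy = 21/3 = 7.0000
b = My - (perp slope)*Mx = 12.5 + (-21*8.5)/3 = 12.5 - 59.5000 = -47.0000

y = 7.0000x - 47.0000


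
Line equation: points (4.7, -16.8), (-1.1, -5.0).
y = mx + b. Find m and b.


m = (11.8)/(-5.8) = -2.0345
b = y1 - m*x1 = -16.8 - (11.8*4.7)/(-5.8) = -16.8 + 9.5621 = -7.2379

y = -2.0345x - 7.2379


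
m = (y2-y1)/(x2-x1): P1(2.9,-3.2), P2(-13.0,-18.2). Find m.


dy = -18.2 + 3.2 = -15.0
dx = -13.0 - 2.9 = -15.9
m = -15.0/(-15.9) = 0.9434

m = 0.9434


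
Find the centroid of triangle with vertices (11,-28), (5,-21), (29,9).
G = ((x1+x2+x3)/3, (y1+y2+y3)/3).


Gx = (11+5+29)/3 = 45/3 = 15.0000
Gy = (-28- 21+9)/3 = -40/3 = -13.3333

G = (15.0000, -13.3333)


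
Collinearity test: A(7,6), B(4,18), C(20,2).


7*(18-2) + 4*(2-6) + 20*(6-18)
= 112 - 16 - 240 = -144

No, not collinear (determinant = -144)


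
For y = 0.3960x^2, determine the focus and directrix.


a = 0.3960
1/(4a) = 0.6313
Focus = (0, 0.6313)
Directrix: y = -0.6313

Focus = (0, 0.6313), Directrix: y = -0.6313


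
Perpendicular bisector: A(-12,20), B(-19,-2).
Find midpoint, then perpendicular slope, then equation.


Midpoint = (-15.5, 9)
Slope of AB = dy/dx = -22/(-7) = 3.1429
Perp slope = -dx/dy = -7/22 = -0.3182
b = My - (perp slope)*Mx = 9 + (-7*(-15.5))/(-22) = 9 - 4.9318 = 4.0682

y = -0.3182x + 4.0682


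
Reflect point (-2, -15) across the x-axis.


Reflection rule for x-axis: (x, -y)
(-2, -15) -> (-2, 15)

(-2, 15)


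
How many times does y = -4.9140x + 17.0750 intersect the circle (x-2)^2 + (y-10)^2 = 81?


Substitute y = -4.9140x + 17.0750: (x-2)^2 + (-4.9140x+17.0750-10)^2 = 81
Expand to Ax^2 + Bx + C = 0, where b-k = 7.075
A = 1+m^2 = 25.147396
B = 2(m(b-k) - h) = 2(-4.9140*7.075 - 2) = -73.5331
C = h^2 + (b-k)^2 - r^2 = 4 + 50.055625 - 81 = -26.944375
disc = B^2-4AC = 5407.1168 + 2710.3235 = 8117.4403
disc > 0

2 intersection points


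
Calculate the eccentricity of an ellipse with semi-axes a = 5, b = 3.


c = sqrt(25-9) = sqrt(16) = 4.0000
e = c/a = 4/5 = 0.8000

e = 0.8000


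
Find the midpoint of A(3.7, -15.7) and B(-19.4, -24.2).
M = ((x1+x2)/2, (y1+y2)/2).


Mx = (3.7 - 19.4)/2 = -15.7/2 = -7.8500
My = (-15.7 - 24.2)/2 = -39.9/2 = -19.9500

(-7.8500, -19.9500)


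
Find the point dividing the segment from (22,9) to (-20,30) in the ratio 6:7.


Px = (6*(-20) + 7*22)/13 = 34/13 = 2.6154
Py = (6*30 + 7*9)/13 = 243/13 = 18.6923

P = (2.6154, 18.6923)


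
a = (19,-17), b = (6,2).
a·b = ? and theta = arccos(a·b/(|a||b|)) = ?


a·b = 19*6 - 17*2 = 114 - 34 = 80
|a| = sqrt(361+289) = 25.4951
|b| = sqrt(36+4) = 6.3246
cos(theta) = 80/(sqrt(650)*sqrt(40)) = 80/sqrt(26000) = 0.496139
theta = arccos(80/sqrt(26000)) = 60.2551 degrees

a·b = 80, theta = 60.2551 deg


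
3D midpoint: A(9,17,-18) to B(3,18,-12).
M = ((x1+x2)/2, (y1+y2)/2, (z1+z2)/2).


Mx = (9+3)/2 = 6.0000
My = (17+18)/2 = 17.5000
Mz = (-18- 12)/2 = -15.0000

M = (6.0000, 17.5000, -15.0000)


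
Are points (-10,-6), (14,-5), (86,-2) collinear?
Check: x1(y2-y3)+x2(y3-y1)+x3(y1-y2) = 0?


-10*(-5+ 2) + 14*(-2+ 6) + 86*(-6+ 5)
= 30 + 56 - 86 = 0

Yes, collinear (determinant = 0)


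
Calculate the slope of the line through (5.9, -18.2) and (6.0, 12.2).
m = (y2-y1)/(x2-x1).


dy = 12.2 + 18.2 = 30.4
dx = 6.0 - 5.9 = 0.1
m = 30.4/0.1 = 304.0000

m = 304.0000


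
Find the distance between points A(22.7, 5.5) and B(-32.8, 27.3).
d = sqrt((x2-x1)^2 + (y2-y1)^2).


dx = -32.8 - 22.7 = -55.5
dy = 27.3 - 5.5 = 21.8
d = sqrt(3080.25 + 475.24) = sqrt(3555.49) = 59.6279

59.6279


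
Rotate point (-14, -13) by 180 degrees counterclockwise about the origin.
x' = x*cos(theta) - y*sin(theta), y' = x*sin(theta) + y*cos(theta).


cos(180) = -1, sin(180) = 0
x' = -14*(-1) + 13*0 = 14
y' = -14*0 - 13*(-1) = 13

(14, 13)


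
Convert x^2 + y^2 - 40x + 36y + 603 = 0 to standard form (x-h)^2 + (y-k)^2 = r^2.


h = -D/2 = 40/2 = 20
k = -E/2 = -36/2 = -18
r^2 = h^2 + k^2 - F = 400 + 324 - 603 = 121
r = 11

Center (20, -18), radius = 11
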